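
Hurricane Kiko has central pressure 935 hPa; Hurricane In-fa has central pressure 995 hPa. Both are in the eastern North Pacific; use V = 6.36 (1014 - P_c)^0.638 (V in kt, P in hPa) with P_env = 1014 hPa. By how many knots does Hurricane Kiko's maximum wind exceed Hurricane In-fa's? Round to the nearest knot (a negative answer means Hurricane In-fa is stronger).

62 kt

Hurricane Kiko: ΔP = 79; V ≈ 6.36 × 79^0.638 ≈ 103.31 kt.
Hurricane In-fa: ΔP = 19; V ≈ 6.36 × 19^0.638 ≈ 41.62 kt.
Difference ≈ 103.31 − 41.62 = 61.69 → 62 kt.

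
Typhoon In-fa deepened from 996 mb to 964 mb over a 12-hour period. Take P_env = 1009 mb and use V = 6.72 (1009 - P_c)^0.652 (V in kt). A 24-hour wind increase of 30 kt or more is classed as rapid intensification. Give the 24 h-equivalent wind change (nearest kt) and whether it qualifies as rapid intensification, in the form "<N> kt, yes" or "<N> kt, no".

89 kt, yes

V₁: ΔP = 13, V ≈ 6.72 × 13^0.652 ≈ 35.78 kt.
V₂: ΔP = 45, V ≈ 6.72 × 45^0.652 ≈ 80.40 kt.
ΔV over 12 h = 44.62 kt → 24 h equivalent = 44.62 × 24/12 ≈ 89.24 kt.
89 kt ≥ 30 kt ⇒ rapid intensification.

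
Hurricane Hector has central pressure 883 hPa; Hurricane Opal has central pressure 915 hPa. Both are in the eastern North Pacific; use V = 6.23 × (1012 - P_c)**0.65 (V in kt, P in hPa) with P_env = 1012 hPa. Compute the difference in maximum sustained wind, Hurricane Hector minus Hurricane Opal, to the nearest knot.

25 kt

Hurricane Hector: ΔP = 129; V ≈ 6.23 × 129^0.65 ≈ 146.68 kt.
Hurricane Opal: ΔP = 97; V ≈ 6.23 × 97^0.65 ≈ 121.87 kt.
Difference ≈ 146.68 − 121.87 = 24.81 → 25 kt.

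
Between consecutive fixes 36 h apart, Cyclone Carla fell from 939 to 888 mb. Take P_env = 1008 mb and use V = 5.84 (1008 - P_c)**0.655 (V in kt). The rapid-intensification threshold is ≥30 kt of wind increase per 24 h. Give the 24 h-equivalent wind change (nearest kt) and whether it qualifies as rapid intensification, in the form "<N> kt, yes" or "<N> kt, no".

27 kt, no

V₁: ΔP = 69, V ≈ 5.84 × 69^0.655 ≈ 93.51 kt.
V₂: ΔP = 120, V ≈ 5.84 × 120^0.655 ≈ 134.36 kt.
ΔV over 36 h = 40.85 kt → 24 h equivalent = 40.85 × 24/36 ≈ 27.23 kt.
27 kt < 30 kt ⇒ not rapid intensification.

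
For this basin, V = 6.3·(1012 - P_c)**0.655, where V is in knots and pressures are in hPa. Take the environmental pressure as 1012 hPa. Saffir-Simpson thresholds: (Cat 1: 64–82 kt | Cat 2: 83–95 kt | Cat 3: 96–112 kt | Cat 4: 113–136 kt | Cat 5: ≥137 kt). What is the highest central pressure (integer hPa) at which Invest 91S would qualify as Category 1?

977 hPa

Category 1 begins at V = 64 kt.
Required ΔP = (64/6.3)^(1/0.655) = 10.159^1.527 ≈ 34.45 hPa.
P_c ≤ 1012 − 34.45 = 977.55, so the highest integer P_c is 977 hPa.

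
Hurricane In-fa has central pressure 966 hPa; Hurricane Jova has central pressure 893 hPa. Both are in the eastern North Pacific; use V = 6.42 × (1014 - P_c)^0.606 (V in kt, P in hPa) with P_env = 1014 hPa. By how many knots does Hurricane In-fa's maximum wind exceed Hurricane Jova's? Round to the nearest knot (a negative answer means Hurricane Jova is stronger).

-50 kt

Hurricane In-fa: ΔP = 48; V ≈ 6.42 × 48^0.606 ≈ 67.05 kt.
Hurricane Jova: ΔP = 121; V ≈ 6.42 × 121^0.606 ≈ 117.41 kt.
Difference ≈ 67.05 − 117.41 = -50.36 → -50 kt.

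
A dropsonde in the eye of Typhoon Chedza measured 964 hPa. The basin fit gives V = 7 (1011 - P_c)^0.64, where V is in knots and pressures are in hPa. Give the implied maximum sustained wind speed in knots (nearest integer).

ΔP = 1011 − 964 = 47 hPa.
47^0.64 ≈ 11.753.
V ≈ 7 × 11.753 ≈ 82.3 kt.

82 kt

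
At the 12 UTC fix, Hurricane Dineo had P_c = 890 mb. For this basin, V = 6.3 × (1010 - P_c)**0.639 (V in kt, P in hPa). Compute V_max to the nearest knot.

134 kt

ΔP = 1010 − 890 = 120 mb.
120^0.639 ≈ 21.311.
V ≈ 6.3 × 21.311 ≈ 134.3 kt.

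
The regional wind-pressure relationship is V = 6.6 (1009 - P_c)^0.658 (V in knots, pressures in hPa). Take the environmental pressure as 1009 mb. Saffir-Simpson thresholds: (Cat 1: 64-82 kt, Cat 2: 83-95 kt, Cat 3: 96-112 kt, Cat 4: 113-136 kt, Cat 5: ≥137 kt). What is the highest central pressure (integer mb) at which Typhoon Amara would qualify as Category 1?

977 mb

Category 1 begins at V = 64 kt.
Required ΔP = (64/6.6)^(1/0.658) = 9.697^1.520 ≈ 31.58 mb.
P_c ≤ 1009 − 31.58 = 977.42, so the highest integer P_c is 977 mb.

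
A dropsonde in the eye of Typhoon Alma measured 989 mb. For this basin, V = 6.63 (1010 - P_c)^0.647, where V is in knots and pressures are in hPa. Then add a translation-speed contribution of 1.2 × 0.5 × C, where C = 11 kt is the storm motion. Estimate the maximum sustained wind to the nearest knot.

54 kt

ΔP = 1010 − 989 = 21 mb.
21^0.647 ≈ 7.169.
V ≈ 6.63 × 7.169 ≈ 47.5 kt.
Translation term: 1.2 × 0.5 × 11 = 6.6 kt.
Corrected V ≈ 54.1 kt → 54 kt.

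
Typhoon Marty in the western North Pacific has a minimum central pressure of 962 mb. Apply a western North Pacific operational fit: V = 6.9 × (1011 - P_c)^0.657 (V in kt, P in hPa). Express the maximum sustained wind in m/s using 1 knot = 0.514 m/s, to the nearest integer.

46 m/s

ΔP = 1011 − 962 = 49 mb.
V ≈ 6.9 × 49^0.657 = 6.9 × 12.896 ≈ 88.983 kt.
88.983 × 0.514 ≈ 45.74 m/s → 46 m/s.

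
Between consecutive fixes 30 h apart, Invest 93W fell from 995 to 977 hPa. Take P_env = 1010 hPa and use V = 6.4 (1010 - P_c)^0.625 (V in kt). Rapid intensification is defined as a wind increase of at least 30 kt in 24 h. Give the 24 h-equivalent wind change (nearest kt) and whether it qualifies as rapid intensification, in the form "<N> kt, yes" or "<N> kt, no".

18 kt, no

V₁: ΔP = 15, V ≈ 6.4 × 15^0.625 ≈ 34.77 kt.
V₂: ΔP = 33, V ≈ 6.4 × 33^0.625 ≈ 56.92 kt.
ΔV over 30 h = 22.15 kt → 24 h equivalent = 22.15 × 24/30 ≈ 17.72 kt.
18 kt < 30 kt ⇒ not rapid intensification.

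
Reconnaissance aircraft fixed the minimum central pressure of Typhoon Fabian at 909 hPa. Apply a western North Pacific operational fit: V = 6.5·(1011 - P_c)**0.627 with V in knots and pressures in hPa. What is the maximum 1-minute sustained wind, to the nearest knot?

ΔP = 1011 − 909 = 102 hPa.
102^0.627 ≈ 18.172.
V ≈ 6.5 × 18.172 ≈ 118.1 kt.

118 kt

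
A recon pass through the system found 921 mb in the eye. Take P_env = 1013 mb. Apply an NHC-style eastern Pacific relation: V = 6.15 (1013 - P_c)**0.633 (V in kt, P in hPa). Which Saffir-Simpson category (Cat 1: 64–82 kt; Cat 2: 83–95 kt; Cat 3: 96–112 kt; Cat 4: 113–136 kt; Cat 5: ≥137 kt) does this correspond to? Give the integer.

3

ΔP = 1013 − 921 = 92 mb.
V ≈ 6.15 × 92^0.633 = 6.15 × 17.50 ≈ 108 kt.
108 kt falls in the Category 3 band.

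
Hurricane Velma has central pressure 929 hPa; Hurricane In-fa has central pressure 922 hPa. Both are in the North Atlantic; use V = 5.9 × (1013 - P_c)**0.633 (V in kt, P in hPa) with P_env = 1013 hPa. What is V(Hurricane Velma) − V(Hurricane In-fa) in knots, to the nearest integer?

Hurricane Velma: ΔP = 84; V ≈ 5.9 × 84^0.633 ≈ 97.48 kt.
Hurricane In-fa: ΔP = 91; V ≈ 5.9 × 91^0.633 ≈ 102.55 kt.
Difference ≈ 97.48 − 102.55 = -5.07 → -5 kt.

-5 kt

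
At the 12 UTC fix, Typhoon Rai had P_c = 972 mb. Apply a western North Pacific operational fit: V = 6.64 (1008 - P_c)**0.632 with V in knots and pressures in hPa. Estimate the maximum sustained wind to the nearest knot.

ΔP = 1008 − 972 = 36 mb.
36^0.632 ≈ 9.629.
V ≈ 6.64 × 9.629 ≈ 63.9 kt.

64 kt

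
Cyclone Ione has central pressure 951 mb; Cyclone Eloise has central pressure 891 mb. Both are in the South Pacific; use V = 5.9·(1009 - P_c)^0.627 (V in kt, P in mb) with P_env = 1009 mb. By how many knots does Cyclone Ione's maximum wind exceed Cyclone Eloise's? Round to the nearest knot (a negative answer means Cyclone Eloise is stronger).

-42 kt

Cyclone Ione: ΔP = 58; V ≈ 5.9 × 58^0.627 ≈ 75.25 kt.
Cyclone Eloise: ΔP = 118; V ≈ 5.9 × 118^0.627 ≈ 117.47 kt.
Difference ≈ 75.25 − 117.47 = -42.22 → -42 kt.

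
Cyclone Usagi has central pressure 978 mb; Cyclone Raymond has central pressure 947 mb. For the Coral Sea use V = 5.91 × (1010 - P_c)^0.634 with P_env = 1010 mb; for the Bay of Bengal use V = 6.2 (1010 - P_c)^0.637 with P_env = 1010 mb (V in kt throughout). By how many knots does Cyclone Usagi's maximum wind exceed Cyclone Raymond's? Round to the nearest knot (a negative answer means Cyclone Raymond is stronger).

-34 kt

Cyclone Usagi: ΔP = 32; V ≈ 5.91 × 32^0.634 ≈ 53.19 kt.
Cyclone Raymond: ΔP = 63; V ≈ 6.2 × 63^0.637 ≈ 86.81 kt.
Difference ≈ 53.19 − 86.81 = -33.62 → -34 kt.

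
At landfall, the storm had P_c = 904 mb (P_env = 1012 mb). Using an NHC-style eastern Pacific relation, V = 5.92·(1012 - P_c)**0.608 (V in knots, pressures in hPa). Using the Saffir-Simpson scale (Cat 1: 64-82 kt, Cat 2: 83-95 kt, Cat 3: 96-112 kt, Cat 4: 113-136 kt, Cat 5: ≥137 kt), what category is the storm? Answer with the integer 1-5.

3

ΔP = 1012 − 904 = 108 mb.
V ≈ 5.92 × 108^0.608 = 5.92 × 17.23 ≈ 102 kt.
102 kt falls in the Category 3 band.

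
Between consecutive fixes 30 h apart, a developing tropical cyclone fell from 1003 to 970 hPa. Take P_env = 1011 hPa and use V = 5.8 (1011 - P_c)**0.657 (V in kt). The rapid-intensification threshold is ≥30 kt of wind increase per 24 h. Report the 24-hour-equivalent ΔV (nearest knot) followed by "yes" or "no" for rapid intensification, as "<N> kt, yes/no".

V₁: ΔP = 8, V ≈ 5.8 × 8^0.657 ≈ 22.74 kt.
V₂: ΔP = 41, V ≈ 5.8 × 41^0.657 ≈ 66.53 kt.
ΔV over 30 h = 43.79 kt → 24 h equivalent = 43.79 × 24/30 ≈ 35.03 kt.
35 kt ≥ 30 kt ⇒ rapid intensification.

35 kt, yes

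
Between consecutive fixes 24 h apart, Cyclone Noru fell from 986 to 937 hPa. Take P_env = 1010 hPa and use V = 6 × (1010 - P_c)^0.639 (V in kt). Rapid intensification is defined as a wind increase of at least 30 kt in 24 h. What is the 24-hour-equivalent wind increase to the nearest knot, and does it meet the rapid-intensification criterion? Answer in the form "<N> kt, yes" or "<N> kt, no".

47 kt, yes

V₁: ΔP = 24, V ≈ 6 × 24^0.639 ≈ 45.72 kt.
V₂: ΔP = 73, V ≈ 6 × 73^0.639 ≈ 93.07 kt.
ΔV over 24 h = 47.35 kt → 24 h equivalent = 47.35 × 24/24 ≈ 47.35 kt.
47 kt ≥ 30 kt ⇒ rapid intensification.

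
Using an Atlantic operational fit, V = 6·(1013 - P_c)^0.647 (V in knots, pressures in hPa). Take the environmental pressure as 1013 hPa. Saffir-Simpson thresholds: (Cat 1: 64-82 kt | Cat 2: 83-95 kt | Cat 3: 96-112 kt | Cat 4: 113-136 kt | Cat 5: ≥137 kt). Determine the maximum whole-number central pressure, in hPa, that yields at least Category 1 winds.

974 hPa

Category 1 begins at V = 64 kt.
Required ΔP = (64/6)^(1/0.647) = 10.667^1.546 ≈ 38.81 hPa.
P_c ≤ 1013 − 38.81 = 974.19, so the highest integer P_c is 974 hPa.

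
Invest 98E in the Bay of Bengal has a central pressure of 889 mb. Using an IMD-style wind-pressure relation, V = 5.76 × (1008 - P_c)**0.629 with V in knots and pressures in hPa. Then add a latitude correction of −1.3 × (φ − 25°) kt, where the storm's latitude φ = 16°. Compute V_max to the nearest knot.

ΔP = 1008 − 889 = 119 mb.
119^0.629 ≈ 20.208.
V ≈ 5.76 × 20.208 ≈ 116.4 kt.
Latitude correction: −1.3 × (16 − 25) = 11.7 kt.
Corrected V ≈ 128.1 kt → 128 kt.

128 kt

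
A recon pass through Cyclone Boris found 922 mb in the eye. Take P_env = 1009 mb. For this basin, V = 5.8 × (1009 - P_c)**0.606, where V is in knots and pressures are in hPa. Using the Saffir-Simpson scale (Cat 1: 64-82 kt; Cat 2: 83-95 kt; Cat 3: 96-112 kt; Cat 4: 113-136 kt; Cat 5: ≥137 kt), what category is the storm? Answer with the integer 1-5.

2

ΔP = 1009 − 922 = 87 mb.
V ≈ 5.8 × 87^0.606 = 5.8 × 14.97 ≈ 87 kt.
87 kt falls in the Category 2 band.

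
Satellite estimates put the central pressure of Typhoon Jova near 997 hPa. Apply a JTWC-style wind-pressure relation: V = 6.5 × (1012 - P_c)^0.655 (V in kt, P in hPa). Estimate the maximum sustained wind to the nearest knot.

ΔP = 1012 − 997 = 15 hPa.
15^0.655 ≈ 5.893.
V ≈ 6.5 × 5.893 ≈ 38.3 kt.

38 kt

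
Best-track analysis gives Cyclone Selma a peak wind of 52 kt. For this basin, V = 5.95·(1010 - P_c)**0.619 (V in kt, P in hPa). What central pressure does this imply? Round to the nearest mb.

ΔP = (V / 5.95)^(1/0.619) = (52/5.95)^1.616.
52/5.95 = 8.739; 8.739^1.616 ≈ 33.19 mb.
P_c = 1010 − 33.19 = 976.81 ≈ 977 mb.

977 mb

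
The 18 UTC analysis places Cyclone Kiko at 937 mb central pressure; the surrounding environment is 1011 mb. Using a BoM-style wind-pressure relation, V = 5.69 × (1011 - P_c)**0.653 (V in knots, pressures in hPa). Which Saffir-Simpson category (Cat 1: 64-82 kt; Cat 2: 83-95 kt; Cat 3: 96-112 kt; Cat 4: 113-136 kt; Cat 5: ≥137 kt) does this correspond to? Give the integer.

2

ΔP = 1011 − 937 = 74 mb.
V ≈ 5.69 × 74^0.653 = 5.69 × 16.62 ≈ 95 kt.
95 kt falls in the Category 2 band.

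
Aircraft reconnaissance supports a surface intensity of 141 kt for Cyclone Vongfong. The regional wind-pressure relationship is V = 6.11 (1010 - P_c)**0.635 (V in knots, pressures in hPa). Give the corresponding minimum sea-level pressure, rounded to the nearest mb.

870 mb

ΔP = (V / 6.11)^(1/0.635) = (141/6.11)^1.575.
141/6.11 = 23.077; 23.077^1.575 ≈ 140.20 mb.
P_c = 1010 − 140.20 = 869.80 ≈ 870 mb.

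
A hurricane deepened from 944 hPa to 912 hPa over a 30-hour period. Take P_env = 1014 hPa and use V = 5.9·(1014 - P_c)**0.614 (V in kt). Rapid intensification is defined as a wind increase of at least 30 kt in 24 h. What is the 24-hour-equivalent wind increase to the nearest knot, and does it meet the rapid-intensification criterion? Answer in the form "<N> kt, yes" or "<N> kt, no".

V₁: ΔP = 70, V ≈ 5.9 × 70^0.614 ≈ 80.12 kt.
V₂: ΔP = 102, V ≈ 5.9 × 102^0.614 ≈ 100.96 kt.
ΔV over 30 h = 20.84 kt → 24 h equivalent = 20.84 × 24/30 ≈ 16.67 kt.
17 kt < 30 kt ⇒ not rapid intensification.

17 kt, no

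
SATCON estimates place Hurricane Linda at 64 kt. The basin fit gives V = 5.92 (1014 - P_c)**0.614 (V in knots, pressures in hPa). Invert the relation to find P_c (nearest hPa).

966 hPa

ΔP = (V / 5.92)^(1/0.614) = (64/5.92)^1.629.
64/5.92 = 10.811; 10.811^1.629 ≈ 48.28 hPa.
P_c = 1014 − 48.28 = 965.72 ≈ 966 hPa.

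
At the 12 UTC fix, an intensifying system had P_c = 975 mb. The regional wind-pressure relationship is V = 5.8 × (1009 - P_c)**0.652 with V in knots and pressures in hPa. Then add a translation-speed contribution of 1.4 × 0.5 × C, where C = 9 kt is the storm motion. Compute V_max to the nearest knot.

ΔP = 1009 − 975 = 34 mb.
34^0.652 ≈ 9.966.
V ≈ 5.8 × 9.966 ≈ 57.8 kt.
Translation term: 1.4 × 0.5 × 9 = 6.3 kt.
Corrected V ≈ 64.1 kt → 64 kt.

64 kt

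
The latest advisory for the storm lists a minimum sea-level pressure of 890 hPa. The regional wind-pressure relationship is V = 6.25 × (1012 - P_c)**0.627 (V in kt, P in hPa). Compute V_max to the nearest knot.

ΔP = 1012 − 890 = 122 hPa.
122^0.627 ≈ 20.330.
V ≈ 6.25 × 20.330 ≈ 127.1 kt.

127 kt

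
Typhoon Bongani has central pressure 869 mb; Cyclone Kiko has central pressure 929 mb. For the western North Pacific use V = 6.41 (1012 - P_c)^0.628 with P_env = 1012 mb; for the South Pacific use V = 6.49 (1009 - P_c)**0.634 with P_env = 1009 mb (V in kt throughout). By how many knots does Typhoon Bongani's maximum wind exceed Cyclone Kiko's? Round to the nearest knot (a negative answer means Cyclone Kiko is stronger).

Typhoon Bongani: ΔP = 143; V ≈ 6.41 × 143^0.628 ≈ 144.68 kt.
Cyclone Kiko: ΔP = 80; V ≈ 6.49 × 80^0.634 ≈ 104.42 kt.
Difference ≈ 144.68 − 104.42 = 40.26 → 40 kt.

40 kt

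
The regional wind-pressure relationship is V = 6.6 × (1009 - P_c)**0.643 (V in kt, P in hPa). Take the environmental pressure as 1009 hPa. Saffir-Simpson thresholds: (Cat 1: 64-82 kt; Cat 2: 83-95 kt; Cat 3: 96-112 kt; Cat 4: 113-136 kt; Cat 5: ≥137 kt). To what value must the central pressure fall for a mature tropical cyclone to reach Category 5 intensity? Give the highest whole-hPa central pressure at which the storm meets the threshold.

897 hPa

Category 5 begins at V = 137 kt.
Required ΔP = (137/6.6)^(1/0.643) = 20.758^1.555 ≈ 111.81 hPa.
P_c ≤ 1009 − 111.81 = 897.19, so the highest integer P_c is 897 hPa.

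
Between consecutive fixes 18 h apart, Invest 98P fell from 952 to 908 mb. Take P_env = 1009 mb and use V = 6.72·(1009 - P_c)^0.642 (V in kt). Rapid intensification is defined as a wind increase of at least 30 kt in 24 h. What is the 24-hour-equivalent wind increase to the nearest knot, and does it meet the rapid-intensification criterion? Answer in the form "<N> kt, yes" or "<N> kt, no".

53 kt, yes

V₁: ΔP = 57, V ≈ 6.72 × 57^0.642 ≈ 90.08 kt.
V₂: ΔP = 101, V ≈ 6.72 × 101^0.642 ≈ 130.06 kt.
ΔV over 18 h = 39.98 kt → 24 h equivalent = 39.98 × 24/18 ≈ 53.31 kt.
53 kt ≥ 30 kt ⇒ rapid intensification.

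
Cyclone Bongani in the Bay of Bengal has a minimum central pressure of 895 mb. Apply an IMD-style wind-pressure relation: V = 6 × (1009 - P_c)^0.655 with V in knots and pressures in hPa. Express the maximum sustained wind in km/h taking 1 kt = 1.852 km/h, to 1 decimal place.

247.2 km/h

ΔP = 1009 − 895 = 114 mb.
V ≈ 6 × 114^0.655 = 6 × 22.247 ≈ 133.482 kt.
133.482 × 1.852 ≈ 247.21 km/h → 247.2 km/h.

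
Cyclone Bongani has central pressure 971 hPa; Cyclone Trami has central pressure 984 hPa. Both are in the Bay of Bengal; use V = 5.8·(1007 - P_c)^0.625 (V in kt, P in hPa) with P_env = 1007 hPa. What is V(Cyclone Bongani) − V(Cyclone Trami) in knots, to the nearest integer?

Cyclone Bongani: ΔP = 36; V ≈ 5.8 × 36^0.625 ≈ 54.46 kt.
Cyclone Trami: ΔP = 23; V ≈ 5.8 × 23^0.625 ≈ 41.16 kt.
Difference ≈ 54.46 − 41.16 = 13.30 → 13 kt.

13 kt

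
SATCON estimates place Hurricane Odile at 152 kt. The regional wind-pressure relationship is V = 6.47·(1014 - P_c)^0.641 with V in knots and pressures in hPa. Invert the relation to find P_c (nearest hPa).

876 hPa

ΔP = (V / 6.47)^(1/0.641) = (152/6.47)^1.560.
152/6.47 = 23.493; 23.493^1.560 ≈ 137.64 hPa.
P_c = 1014 − 137.64 = 876.36 ≈ 876 hPa.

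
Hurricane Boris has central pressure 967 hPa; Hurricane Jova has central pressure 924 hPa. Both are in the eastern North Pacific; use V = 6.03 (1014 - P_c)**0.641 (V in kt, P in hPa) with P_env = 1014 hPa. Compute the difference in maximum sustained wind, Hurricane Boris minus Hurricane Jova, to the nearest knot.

Hurricane Boris: ΔP = 47; V ≈ 6.03 × 47^0.641 ≈ 71.14 kt.
Hurricane Jova: ΔP = 90; V ≈ 6.03 × 90^0.641 ≈ 107.89 kt.
Difference ≈ 71.14 − 107.89 = -36.75 → -37 kt.

-37 kt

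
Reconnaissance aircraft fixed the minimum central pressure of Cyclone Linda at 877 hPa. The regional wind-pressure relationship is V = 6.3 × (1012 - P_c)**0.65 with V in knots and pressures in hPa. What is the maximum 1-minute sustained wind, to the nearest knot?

ΔP = 1012 − 877 = 135 hPa.
135^0.65 ≈ 24.250.
V ≈ 6.3 × 24.250 ≈ 152.8 kt.

153 kt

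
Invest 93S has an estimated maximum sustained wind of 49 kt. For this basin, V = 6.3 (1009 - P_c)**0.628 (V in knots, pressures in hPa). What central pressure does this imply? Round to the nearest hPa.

983 hPa

ΔP = (V / 6.3)^(1/0.628) = (49/6.3)^1.592.
49/6.3 = 7.778; 7.778^1.592 ≈ 26.22 hPa.
P_c = 1009 − 26.22 = 982.78 ≈ 983 hPa.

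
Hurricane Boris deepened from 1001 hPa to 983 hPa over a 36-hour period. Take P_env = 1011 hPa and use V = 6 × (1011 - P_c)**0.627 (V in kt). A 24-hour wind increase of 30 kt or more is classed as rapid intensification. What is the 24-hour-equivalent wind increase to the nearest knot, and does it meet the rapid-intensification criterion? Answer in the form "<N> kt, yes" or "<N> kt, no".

V₁: ΔP = 10, V ≈ 6 × 10^0.627 ≈ 25.42 kt.
V₂: ΔP = 28, V ≈ 6 × 28^0.627 ≈ 48.48 kt.
ΔV over 36 h = 23.06 kt → 24 h equivalent = 23.06 × 24/36 ≈ 15.37 kt.
15 kt < 30 kt ⇒ not rapid intensification.

15 kt, no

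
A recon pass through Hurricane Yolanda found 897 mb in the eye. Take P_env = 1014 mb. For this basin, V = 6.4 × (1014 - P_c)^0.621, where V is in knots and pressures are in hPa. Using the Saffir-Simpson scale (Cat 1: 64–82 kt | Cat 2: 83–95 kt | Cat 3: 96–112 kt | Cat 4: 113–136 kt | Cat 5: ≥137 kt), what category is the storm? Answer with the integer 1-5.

ΔP = 1014 − 897 = 117 mb.
V ≈ 6.4 × 117^0.621 = 6.4 × 19.25 ≈ 123 kt.
123 kt falls in the Category 4 band.

4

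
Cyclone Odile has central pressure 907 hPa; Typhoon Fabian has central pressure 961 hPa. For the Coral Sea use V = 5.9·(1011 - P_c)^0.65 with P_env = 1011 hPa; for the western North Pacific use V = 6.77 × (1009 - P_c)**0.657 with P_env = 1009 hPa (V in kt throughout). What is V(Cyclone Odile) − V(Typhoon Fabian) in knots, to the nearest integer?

Cyclone Odile: ΔP = 104; V ≈ 5.9 × 104^0.65 ≈ 120.76 kt.
Typhoon Fabian: ΔP = 48; V ≈ 6.77 × 48^0.657 ≈ 86.13 kt.
Difference ≈ 120.76 − 86.13 = 34.63 → 35 kt.

35 kt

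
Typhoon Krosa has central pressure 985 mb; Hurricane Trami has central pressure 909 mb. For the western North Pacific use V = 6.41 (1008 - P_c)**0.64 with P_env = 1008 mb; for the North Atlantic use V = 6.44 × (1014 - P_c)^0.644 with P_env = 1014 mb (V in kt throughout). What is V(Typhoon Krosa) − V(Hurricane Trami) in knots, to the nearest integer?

-81 kt

Typhoon Krosa: ΔP = 23; V ≈ 6.41 × 23^0.64 ≈ 47.68 kt.
Hurricane Trami: ΔP = 105; V ≈ 6.44 × 105^0.644 ≈ 128.98 kt.
Difference ≈ 47.68 − 128.98 = -81.30 → -81 kt.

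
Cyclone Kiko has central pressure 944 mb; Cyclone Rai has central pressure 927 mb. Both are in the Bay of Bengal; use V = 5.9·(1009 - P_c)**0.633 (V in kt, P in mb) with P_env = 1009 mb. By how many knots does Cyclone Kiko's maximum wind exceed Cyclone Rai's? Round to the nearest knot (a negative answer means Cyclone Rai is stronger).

-13 kt

Cyclone Kiko: ΔP = 65; V ≈ 5.9 × 65^0.633 ≈ 82.88 kt.
Cyclone Rai: ΔP = 82; V ≈ 5.9 × 82^0.633 ≈ 96.01 kt.
Difference ≈ 82.88 − 96.01 = -13.13 → -13 kt.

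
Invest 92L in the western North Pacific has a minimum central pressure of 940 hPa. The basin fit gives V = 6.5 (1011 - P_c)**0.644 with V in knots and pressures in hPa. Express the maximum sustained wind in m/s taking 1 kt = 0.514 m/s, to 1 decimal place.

52.0 m/s

ΔP = 1011 − 940 = 71 hPa.
V ≈ 6.5 × 71^0.644 = 6.5 × 15.567 ≈ 101.187 kt.
101.187 × 0.514 ≈ 52.01 m/s → 52.0 m/s.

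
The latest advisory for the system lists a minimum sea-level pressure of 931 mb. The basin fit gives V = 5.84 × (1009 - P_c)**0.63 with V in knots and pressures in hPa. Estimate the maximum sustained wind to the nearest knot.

91 kt

ΔP = 1009 − 931 = 78 mb.
78^0.63 ≈ 15.560.
V ≈ 5.84 × 15.560 ≈ 90.9 kt.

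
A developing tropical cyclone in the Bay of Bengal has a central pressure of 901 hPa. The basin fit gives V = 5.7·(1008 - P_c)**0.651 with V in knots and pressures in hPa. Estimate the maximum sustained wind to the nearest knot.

ΔP = 1008 − 901 = 107 hPa.
107^0.651 ≈ 20.947.
V ≈ 5.7 × 20.947 ≈ 119.4 kt.

119 kt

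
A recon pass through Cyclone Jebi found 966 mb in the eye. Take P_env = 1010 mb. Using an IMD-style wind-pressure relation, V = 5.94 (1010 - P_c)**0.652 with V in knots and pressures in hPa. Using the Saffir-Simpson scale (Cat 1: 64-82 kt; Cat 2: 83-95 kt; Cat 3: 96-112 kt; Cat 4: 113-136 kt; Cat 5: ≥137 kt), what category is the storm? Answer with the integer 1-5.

ΔP = 1010 − 966 = 44 mb.
V ≈ 5.94 × 44^0.652 = 5.94 × 11.79 ≈ 70 kt.
70 kt falls in the Category 1 band.

1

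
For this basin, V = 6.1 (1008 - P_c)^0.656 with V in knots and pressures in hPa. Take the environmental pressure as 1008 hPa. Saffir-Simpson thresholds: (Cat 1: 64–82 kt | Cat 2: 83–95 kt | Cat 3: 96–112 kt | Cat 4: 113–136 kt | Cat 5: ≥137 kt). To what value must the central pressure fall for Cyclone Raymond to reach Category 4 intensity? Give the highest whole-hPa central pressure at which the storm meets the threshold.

Category 4 begins at V = 113 kt.
Required ΔP = (113/6.1)^(1/0.656) = 18.525^1.524 ≈ 85.61 hPa.
P_c ≤ 1008 − 85.61 = 922.39, so the highest integer P_c is 922 hPa.

922 hPa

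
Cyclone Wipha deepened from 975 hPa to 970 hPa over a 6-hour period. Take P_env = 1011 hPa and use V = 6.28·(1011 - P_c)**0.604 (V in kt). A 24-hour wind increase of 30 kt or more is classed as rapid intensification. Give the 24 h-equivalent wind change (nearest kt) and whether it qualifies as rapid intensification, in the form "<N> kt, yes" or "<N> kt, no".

18 kt, no

V₁: ΔP = 36, V ≈ 6.28 × 36^0.604 ≈ 54.70 kt.
V₂: ΔP = 41, V ≈ 6.28 × 41^0.604 ≈ 59.17 kt.
ΔV over 6 h = 4.47 kt → 24 h equivalent = 4.47 × 24/6 ≈ 17.88 kt.
18 kt < 30 kt ⇒ not rapid intensification.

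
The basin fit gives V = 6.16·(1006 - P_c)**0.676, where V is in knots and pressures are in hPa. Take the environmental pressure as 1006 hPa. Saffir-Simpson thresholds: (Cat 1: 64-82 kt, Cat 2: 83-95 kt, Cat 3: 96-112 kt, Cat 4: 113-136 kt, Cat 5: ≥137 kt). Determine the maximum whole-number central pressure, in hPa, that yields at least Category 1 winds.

974 hPa

Category 1 begins at V = 64 kt.
Required ΔP = (64/6.16)^(1/0.676) = 10.390^1.479 ≈ 31.90 hPa.
P_c ≤ 1006 − 31.90 = 974.10, so the highest integer P_c is 974 hPa.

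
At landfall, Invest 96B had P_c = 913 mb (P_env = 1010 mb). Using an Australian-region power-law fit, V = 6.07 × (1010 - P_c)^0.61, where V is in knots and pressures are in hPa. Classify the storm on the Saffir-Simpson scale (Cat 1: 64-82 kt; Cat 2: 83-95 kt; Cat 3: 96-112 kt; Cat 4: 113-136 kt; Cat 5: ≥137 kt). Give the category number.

ΔP = 1010 − 913 = 97 mb.
V ≈ 6.07 × 97^0.61 = 6.07 × 16.29 ≈ 99 kt.
99 kt falls in the Category 3 band.

3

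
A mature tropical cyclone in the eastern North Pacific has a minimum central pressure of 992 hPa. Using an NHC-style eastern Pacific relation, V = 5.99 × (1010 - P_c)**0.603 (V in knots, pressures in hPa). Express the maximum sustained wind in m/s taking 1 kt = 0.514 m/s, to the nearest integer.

ΔP = 1010 − 992 = 18 hPa.
V ≈ 5.99 × 18^0.603 = 5.99 × 5.714 ≈ 34.226 kt.
34.226 × 0.514 ≈ 17.59 m/s → 18 m/s.

18 m/s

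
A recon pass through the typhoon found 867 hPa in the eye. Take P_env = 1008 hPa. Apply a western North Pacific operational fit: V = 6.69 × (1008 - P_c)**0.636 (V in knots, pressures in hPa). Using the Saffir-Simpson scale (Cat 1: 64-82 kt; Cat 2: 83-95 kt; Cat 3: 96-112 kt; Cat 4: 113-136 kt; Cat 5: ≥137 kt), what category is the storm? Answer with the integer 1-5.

ΔP = 1008 − 867 = 141 hPa.
V ≈ 6.69 × 141^0.636 = 6.69 × 23.28 ≈ 156 kt.
156 kt falls in the Category 5 band.

5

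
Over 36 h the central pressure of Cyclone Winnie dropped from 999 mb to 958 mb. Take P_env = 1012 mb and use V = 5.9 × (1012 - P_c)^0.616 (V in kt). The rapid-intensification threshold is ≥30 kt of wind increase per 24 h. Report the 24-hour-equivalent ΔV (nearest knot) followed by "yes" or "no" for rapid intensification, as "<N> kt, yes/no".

V₁: ΔP = 13, V ≈ 5.9 × 13^0.616 ≈ 28.64 kt.
V₂: ΔP = 54, V ≈ 5.9 × 54^0.616 ≈ 68.87 kt.
ΔV over 36 h = 40.23 kt → 24 h equivalent = 40.23 × 24/36 ≈ 26.82 kt.
27 kt < 30 kt ⇒ not rapid intensification.

27 kt, no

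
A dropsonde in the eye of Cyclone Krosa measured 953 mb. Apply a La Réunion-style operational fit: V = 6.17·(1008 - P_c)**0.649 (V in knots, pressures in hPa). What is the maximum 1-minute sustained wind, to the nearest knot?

ΔP = 1008 − 953 = 55 mb.
55^0.649 ≈ 13.474.
V ≈ 6.17 × 13.474 ≈ 83.1 kt.

83 kt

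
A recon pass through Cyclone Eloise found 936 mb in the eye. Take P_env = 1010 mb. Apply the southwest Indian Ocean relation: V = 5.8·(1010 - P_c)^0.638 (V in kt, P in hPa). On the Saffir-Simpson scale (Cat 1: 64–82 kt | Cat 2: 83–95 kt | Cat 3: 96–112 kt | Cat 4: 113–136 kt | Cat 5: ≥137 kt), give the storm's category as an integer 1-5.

ΔP = 1010 − 936 = 74 mb.
V ≈ 5.8 × 74^0.638 = 5.8 × 15.58 ≈ 90 kt.
90 kt falls in the Category 2 band.

2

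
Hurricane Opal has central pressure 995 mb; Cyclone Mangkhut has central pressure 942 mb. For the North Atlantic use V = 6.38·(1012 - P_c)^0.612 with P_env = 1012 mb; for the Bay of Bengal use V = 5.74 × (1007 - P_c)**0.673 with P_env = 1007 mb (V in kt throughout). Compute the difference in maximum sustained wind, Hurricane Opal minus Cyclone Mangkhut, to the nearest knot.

-59 kt

Hurricane Opal: ΔP = 17; V ≈ 6.38 × 17^0.612 ≈ 36.13 kt.
Cyclone Mangkhut: ΔP = 65; V ≈ 5.74 × 65^0.673 ≈ 95.28 kt.
Difference ≈ 36.13 − 95.28 = -59.15 → -59 kt.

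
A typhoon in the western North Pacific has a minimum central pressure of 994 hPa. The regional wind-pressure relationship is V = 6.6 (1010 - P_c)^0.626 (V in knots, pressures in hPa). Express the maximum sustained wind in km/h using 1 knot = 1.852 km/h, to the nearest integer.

ΔP = 1010 − 994 = 16 hPa.
V ≈ 6.6 × 16^0.626 = 6.6 × 5.673 ≈ 37.439 kt.
37.439 × 1.852 ≈ 69.34 km/h → 69 km/h.

69 km/h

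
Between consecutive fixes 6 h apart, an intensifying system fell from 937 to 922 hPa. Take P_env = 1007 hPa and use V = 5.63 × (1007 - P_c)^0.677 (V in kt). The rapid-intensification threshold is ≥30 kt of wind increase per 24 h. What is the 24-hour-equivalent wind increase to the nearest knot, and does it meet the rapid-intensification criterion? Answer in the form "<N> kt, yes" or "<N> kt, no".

V₁: ΔP = 70, V ≈ 5.63 × 70^0.677 ≈ 99.92 kt.
V₂: ΔP = 85, V ≈ 5.63 × 85^0.677 ≈ 113.95 kt.
ΔV over 6 h = 14.03 kt → 24 h equivalent = 14.03 × 24/6 ≈ 56.12 kt.
56 kt ≥ 30 kt ⇒ rapid intensification.

56 kt, yes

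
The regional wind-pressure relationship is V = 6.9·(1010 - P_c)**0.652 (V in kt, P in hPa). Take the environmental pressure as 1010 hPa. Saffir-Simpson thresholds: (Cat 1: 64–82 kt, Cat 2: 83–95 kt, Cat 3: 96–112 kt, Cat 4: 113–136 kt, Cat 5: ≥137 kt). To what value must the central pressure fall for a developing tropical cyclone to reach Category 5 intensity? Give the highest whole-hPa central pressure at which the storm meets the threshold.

912 hPa

Category 5 begins at V = 137 kt.
Required ΔP = (137/6.9)^(1/0.652) = 19.855^1.534 ≈ 97.86 hPa.
P_c ≤ 1010 − 97.86 = 912.14, so the highest integer P_c is 912 hPa.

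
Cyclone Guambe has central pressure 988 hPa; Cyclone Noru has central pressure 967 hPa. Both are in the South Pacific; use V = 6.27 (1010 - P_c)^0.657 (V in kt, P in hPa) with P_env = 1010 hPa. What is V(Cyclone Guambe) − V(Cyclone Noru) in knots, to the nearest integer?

-26 kt

Cyclone Guambe: ΔP = 22; V ≈ 6.27 × 22^0.657 ≈ 47.78 kt.
Cyclone Noru: ΔP = 43; V ≈ 6.27 × 43^0.657 ≈ 74.21 kt.
Difference ≈ 47.78 − 74.21 = -26.43 → -26 kt.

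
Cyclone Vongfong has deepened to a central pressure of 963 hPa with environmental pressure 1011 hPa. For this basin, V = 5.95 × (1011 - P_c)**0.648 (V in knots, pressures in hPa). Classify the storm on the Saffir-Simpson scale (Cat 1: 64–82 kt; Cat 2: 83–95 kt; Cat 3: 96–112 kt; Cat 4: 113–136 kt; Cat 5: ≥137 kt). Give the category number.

ΔP = 1011 − 963 = 48 hPa.
V ≈ 5.95 × 48^0.648 = 5.95 × 12.29 ≈ 73 kt.
73 kt falls in the Category 1 band.

1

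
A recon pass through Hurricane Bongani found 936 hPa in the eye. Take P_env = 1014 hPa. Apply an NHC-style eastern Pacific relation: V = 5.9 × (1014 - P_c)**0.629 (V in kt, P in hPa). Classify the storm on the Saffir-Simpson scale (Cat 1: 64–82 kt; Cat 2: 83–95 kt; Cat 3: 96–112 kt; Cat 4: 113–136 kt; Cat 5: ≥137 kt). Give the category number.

ΔP = 1014 − 936 = 78 hPa.
V ≈ 5.9 × 78^0.629 = 5.9 × 15.49 ≈ 91 kt.
91 kt falls in the Category 2 band.

2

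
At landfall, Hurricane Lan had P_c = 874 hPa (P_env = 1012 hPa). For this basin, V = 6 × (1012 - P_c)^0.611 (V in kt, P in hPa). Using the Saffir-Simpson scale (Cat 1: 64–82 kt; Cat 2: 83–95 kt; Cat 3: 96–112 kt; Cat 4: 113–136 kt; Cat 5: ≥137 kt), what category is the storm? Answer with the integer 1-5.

4

ΔP = 1012 − 874 = 138 hPa.
V ≈ 6 × 138^0.611 = 6 × 20.30 ≈ 122 kt.
122 kt falls in the Category 4 band.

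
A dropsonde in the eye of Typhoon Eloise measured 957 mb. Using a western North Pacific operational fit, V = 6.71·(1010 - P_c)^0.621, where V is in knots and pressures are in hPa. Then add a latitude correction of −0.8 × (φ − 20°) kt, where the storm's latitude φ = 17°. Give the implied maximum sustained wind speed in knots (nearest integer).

ΔP = 1010 − 957 = 53 mb.
53^0.621 ≈ 11.770.
V ≈ 6.71 × 11.770 ≈ 79.0 kt.
Latitude correction: −0.8 × (17 − 20) = 2.4 kt.
Corrected V ≈ 81.4 kt → 81 kt.

81 kt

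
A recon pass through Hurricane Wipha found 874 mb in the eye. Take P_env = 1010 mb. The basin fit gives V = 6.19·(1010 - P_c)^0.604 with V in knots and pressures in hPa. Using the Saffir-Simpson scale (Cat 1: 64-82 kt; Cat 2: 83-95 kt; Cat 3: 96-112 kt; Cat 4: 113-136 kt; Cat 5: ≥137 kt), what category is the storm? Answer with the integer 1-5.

ΔP = 1010 − 874 = 136 mb.
V ≈ 6.19 × 136^0.604 = 6.19 × 19.44 ≈ 120 kt.
120 kt falls in the Category 4 band.

4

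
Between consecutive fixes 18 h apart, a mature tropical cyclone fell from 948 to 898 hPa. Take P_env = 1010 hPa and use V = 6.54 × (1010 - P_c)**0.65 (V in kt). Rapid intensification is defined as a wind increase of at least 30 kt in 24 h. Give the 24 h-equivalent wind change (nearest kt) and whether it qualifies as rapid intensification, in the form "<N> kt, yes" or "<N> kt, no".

60 kt, yes

V₁: ΔP = 62, V ≈ 6.54 × 62^0.65 ≈ 95.64 kt.
V₂: ΔP = 112, V ≈ 6.54 × 112^0.65 ≈ 140.47 kt.
ΔV over 18 h = 44.83 kt → 24 h equivalent = 44.83 × 24/18 ≈ 59.77 kt.
60 kt ≥ 30 kt ⇒ rapid intensification.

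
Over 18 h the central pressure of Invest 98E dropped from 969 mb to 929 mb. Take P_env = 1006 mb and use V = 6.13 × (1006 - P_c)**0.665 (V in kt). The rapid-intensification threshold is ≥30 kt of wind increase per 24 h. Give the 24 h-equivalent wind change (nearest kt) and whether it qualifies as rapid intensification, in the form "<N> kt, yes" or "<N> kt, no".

57 kt, yes

V₁: ΔP = 37, V ≈ 6.13 × 37^0.665 ≈ 67.66 kt.
V₂: ΔP = 77, V ≈ 6.13 × 77^0.665 ≈ 110.15 kt.
ΔV over 18 h = 42.49 kt → 24 h equivalent = 42.49 × 24/18 ≈ 56.65 kt.
57 kt ≥ 30 kt ⇒ rapid intensification.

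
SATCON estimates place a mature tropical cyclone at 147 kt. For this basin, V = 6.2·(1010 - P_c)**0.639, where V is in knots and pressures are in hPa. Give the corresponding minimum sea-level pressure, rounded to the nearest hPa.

ΔP = (V / 6.2)^(1/0.639) = (147/6.2)^1.565.
147/6.2 = 23.710; 23.710^1.565 ≈ 141.80 hPa.
P_c = 1010 − 141.80 = 868.20 ≈ 868 hPa.

868 hPa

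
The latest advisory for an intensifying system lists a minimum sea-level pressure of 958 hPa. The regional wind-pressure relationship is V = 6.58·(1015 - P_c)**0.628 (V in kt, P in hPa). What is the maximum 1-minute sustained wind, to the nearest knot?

ΔP = 1015 − 958 = 57 hPa.
57^0.628 ≈ 12.667.
V ≈ 6.58 × 12.667 ≈ 83.4 kt.

83 kt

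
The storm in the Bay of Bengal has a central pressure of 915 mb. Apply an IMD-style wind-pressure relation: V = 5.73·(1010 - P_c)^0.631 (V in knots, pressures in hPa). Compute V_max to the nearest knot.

ΔP = 1010 − 915 = 95 mb.
95^0.631 ≈ 17.699.
V ≈ 5.73 × 17.699 ≈ 101.4 kt.

101 kt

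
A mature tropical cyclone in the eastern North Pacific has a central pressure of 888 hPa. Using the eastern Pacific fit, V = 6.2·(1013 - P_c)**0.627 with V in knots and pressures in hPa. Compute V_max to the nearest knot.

128 kt

ΔP = 1013 − 888 = 125 hPa.
125^0.627 ≈ 20.643.
V ≈ 6.2 × 20.643 ≈ 128.0 kt.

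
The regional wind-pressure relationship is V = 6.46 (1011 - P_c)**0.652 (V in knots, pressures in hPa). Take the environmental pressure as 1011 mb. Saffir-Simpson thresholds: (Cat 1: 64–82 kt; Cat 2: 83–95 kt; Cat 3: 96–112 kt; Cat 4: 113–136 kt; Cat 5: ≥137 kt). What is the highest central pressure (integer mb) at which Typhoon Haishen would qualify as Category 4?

930 mb

Category 4 begins at V = 113 kt.
Required ΔP = (113/6.46)^(1/0.652) = 17.492^1.534 ≈ 80.58 mb.
P_c ≤ 1011 − 80.58 = 930.42, so the highest integer P_c is 930 mb.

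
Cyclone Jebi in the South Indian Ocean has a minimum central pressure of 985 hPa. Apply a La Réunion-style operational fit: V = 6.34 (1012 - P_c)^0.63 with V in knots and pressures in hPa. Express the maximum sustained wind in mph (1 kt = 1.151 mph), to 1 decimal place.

58.2 mph

ΔP = 1012 − 985 = 27 hPa.
V ≈ 6.34 × 27^0.63 = 6.34 × 7.976 ≈ 50.565 kt.
50.565 × 1.151 ≈ 58.20 mph → 58.2 mph.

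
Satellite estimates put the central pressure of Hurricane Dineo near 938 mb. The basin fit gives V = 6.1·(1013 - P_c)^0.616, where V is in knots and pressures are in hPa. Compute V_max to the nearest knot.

87 kt

ΔP = 1013 − 938 = 75 mb.
75^0.616 ≈ 14.290.
V ≈ 6.1 × 14.290 ≈ 87.2 kt.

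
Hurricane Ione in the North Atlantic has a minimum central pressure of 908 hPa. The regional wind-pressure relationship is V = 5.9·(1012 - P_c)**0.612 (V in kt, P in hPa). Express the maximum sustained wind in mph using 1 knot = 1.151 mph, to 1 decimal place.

116.5 mph

ΔP = 1012 − 908 = 104 hPa.
V ≈ 5.9 × 104^0.612 = 5.9 × 17.156 ≈ 101.222 kt.
101.222 × 1.151 ≈ 116.51 mph → 116.5 mph.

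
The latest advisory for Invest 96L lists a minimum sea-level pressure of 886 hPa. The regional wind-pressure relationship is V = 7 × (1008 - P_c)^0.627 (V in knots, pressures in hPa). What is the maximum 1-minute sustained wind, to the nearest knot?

ΔP = 1008 − 886 = 122 hPa.
122^0.627 ≈ 20.330.
V ≈ 7 × 20.330 ≈ 142.3 kt.

142 kt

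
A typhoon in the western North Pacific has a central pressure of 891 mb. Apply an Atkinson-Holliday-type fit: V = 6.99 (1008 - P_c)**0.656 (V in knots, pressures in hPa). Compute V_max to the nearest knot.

159 kt

ΔP = 1008 − 891 = 117 mb.
117^0.656 ≈ 22.737.
V ≈ 6.99 × 22.737 ≈ 158.9 kt.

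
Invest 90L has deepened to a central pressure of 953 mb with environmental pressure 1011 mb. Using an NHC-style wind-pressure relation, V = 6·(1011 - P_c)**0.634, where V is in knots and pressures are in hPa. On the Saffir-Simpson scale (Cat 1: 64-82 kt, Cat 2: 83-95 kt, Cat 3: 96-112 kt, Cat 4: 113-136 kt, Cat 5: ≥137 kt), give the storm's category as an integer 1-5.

ΔP = 1011 − 953 = 58 mb.
V ≈ 6 × 58^0.634 = 6 × 13.12 ≈ 79 kt.
79 kt falls in the Category 1 band.

1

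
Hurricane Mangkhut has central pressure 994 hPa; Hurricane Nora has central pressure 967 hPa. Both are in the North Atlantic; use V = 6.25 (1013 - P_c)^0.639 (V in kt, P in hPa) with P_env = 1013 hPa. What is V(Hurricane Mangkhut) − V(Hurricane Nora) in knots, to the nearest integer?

Hurricane Mangkhut: ΔP = 19; V ≈ 6.25 × 19^0.639 ≈ 41.02 kt.
Hurricane Nora: ΔP = 46; V ≈ 6.25 × 46^0.639 ≈ 72.17 kt.
Difference ≈ 41.02 − 72.17 = -31.15 → -31 kt.

-31 kt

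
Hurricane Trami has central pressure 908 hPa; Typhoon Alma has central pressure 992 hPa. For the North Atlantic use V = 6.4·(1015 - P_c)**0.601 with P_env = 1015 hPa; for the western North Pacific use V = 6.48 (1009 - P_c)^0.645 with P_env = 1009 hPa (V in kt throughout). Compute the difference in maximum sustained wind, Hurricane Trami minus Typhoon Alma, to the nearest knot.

66 kt

Hurricane Trami: ΔP = 107; V ≈ 6.4 × 107^0.601 ≈ 106.13 kt.
Typhoon Alma: ΔP = 17; V ≈ 6.48 × 17^0.645 ≈ 40.29 kt.
Difference ≈ 106.13 − 40.29 = 65.84 → 66 kt.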